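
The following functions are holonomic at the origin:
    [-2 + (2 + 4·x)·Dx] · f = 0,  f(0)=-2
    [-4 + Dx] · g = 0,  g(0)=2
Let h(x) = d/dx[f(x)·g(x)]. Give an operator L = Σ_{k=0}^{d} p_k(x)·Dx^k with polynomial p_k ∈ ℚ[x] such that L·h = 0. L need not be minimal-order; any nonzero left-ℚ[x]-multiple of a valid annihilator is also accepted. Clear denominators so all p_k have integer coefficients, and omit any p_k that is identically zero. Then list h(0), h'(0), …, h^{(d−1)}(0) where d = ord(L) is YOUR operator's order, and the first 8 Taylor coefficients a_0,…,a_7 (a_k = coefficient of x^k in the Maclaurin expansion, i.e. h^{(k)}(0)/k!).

f: a_k = -2, -2, 1, -1, 5/4, -7/4, 21/8, -33/8, …
g: a_k = 2, 8, 16, 64/3, 64/3, 256/15, 512/45, 2048/315, …
h₀=f·g: eliminate ⇒ L₀, order ≤ 1·1.
h₀' ⇒ L via d/dx closure of L₀.
L = (23 + 80·x + 64·x^2) + (-5 - 18·x - 16·x^2)·Dx  (order 1).
h: a_k = -20, -92, -206, -898/3, -1949/6, -1643/6, -36047/180, -135617/1260, …
ICs: h(0) = -20.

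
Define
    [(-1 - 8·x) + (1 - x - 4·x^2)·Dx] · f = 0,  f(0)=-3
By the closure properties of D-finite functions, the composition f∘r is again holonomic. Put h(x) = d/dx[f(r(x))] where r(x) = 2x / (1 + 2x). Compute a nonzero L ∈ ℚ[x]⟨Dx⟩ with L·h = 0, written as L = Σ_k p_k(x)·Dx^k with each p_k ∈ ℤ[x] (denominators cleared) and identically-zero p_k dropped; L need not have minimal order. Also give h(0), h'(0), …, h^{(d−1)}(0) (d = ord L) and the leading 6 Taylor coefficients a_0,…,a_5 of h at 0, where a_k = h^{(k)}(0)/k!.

f: a_k = -3, -3, -15, -27, -87, -195, …
f∘r: x↦r, Dx↦Dx/r' in L_f ⇒ L₀.
h=h₀': d/dx-closure on L₀ ⇒ L.
L = (16 + 96·x + 960·x^2 + 1152·x^3) + (-1 - 22·x - 60·x^2 + 248·x^3 + 576·x^4)·Dx  (order 1).
h: a_k = -6, -96, 0, -3072, 7680, -92160, …
ICs: h(0) = -6.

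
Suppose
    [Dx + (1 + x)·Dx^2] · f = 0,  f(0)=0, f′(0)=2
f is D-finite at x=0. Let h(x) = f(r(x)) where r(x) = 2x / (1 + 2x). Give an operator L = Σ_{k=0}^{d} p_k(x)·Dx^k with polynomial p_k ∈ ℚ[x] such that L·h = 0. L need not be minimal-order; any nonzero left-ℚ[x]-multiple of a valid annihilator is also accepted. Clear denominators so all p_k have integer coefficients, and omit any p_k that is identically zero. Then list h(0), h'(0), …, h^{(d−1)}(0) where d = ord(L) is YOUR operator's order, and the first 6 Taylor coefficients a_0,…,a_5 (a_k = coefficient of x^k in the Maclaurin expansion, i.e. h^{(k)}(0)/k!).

L = (6 + 16·x)·Dx + (1 + 6·x + 8·x^2)·Dx^2  (order 2).
h: a_k = 0, 4, -12, 112/3, -120, 1984/5, …
ICs: h(0) = 0, h′(0) = 4.

f: a_k = 0, 2, -1, 2/3, -1/2, 2/5, …
f∘r: x↦r, Dx↦Dx/r' in L_f ⇒ L₀.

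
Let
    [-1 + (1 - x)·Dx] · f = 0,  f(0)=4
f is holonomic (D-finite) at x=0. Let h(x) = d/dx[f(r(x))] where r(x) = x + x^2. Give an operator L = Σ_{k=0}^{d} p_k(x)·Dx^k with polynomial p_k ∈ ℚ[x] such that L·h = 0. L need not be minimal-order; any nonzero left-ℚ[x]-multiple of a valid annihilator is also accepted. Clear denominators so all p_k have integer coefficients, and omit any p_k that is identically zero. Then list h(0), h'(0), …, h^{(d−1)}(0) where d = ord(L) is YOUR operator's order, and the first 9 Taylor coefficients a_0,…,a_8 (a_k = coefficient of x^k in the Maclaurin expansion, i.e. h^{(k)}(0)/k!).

L = (4 + 6·x + 6·x^2) + (-1 - x + 3·x^2 + 2·x^3)·Dx  (order 1).
h: a_k = 4, 16, 36, 80, 160, 312, 588, 1088, 1980, …
ICs: h(0) = 4.

f: a_k = 4, 4, 4, 4, 4, 4, 4, 4, 4, …
L₀ from L_f via x↦r, Dx↦r'^{-1}Dx.
Derive L from L₀ (diff closure).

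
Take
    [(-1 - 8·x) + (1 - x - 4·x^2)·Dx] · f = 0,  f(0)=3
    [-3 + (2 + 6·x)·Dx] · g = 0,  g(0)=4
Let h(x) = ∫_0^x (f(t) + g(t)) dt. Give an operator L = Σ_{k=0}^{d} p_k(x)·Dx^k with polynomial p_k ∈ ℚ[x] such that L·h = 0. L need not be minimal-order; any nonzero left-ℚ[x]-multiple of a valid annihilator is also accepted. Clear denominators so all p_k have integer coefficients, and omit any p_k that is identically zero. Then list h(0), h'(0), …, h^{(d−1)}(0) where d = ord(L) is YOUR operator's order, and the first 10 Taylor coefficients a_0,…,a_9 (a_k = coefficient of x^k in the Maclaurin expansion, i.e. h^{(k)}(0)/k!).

L = (-69 - 387·x - 900·x^2 - 1440·x^3)·Dx + (49 + 318·x + 1257·x^2 + 3240·x^3 + 3600·x^4)·Dx^2 + (2 - 46·x - 234·x^2 + 86·x^3 + 1440·x^4 + 1440·x^5)·Dx^3  (order 3).
h: a_k = 0, 7, 9/2, 7/2, 135/16, 2379/160, 4727/128, 123699/1792, 749547/4096, 8605457/24576, …
ICs: h(0) = 0, h′(0) = 7, h′′(0) = 9.

f: a_k = 3, 3, 15, 27, 87, 195, 543, 1323, 3495, 8787, …
g: a_k = 4, 6, -9/2, 27/4, -405/32, 1701/64, -15309/256, 72171/512, -2814669/8192, 14073345/16384, …
h₀=f+g: left-lcm gives L₀, ord ≤ 2.
∫: right-multiply L₀ by Dx.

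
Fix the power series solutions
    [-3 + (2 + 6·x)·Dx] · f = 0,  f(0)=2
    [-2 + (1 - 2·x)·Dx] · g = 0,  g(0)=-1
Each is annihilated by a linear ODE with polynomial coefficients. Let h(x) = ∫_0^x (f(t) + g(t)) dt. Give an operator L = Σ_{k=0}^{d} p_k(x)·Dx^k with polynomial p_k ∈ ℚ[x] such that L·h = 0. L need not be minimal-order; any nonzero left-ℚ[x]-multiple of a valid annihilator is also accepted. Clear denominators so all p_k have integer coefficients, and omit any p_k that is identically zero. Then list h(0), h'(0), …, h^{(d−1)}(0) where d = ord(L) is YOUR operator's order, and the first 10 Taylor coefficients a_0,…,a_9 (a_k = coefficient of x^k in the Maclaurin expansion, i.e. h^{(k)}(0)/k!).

f: a_k = 2, 3, -9/4, 27/8, -405/64, 1701/128, -15309/512, 72171/1024, -2814669/16384, 14073345/32768, …
g: a_k = -1, -2, -4, -8, -16, -32, -64, -128, -256, -512, …
f+g: L₀ = lclm(L_f,L_g), ord ≤ 1+1.
h=∫h₀ ⇒ L = L₀·Dx.
L = (66 + 108·x)·Dx + (-41 - 156·x - 324·x^2)·Dx^2 + (2 + 38·x + 24·x^2 - 216·x^3)·Dx^3  (order 3).
h: a_k = 0, 1, 1/2, -25/12, -37/32, -1429/320, -2395/768, -48077/3584, -58901/8192, -7008973/147456, …
ICs: h(0) = 0, h′(0) = 1, h′′(0) = 1.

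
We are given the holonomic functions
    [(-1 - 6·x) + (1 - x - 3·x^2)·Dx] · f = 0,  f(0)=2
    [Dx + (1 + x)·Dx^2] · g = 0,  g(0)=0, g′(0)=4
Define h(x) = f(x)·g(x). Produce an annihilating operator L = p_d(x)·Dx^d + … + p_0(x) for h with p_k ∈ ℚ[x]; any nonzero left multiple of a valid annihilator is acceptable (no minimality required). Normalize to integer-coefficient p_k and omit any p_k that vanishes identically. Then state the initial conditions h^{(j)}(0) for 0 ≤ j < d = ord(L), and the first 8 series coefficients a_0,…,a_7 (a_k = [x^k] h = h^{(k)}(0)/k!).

L = (7 + 12·x) + (1 + 15·x + 15·x^2)·Dx + (-1 + 4·x^2 + 3·x^3)·Dx^2  (order 2).
h: a_k = 0, 8, 4, 92/3, 122/3, 2014/15, 3824/15, 69182/105, …
ICs: h(0) = 0, h′(0) = 8.

f: a_k = 2, 2, 8, 14, 38, 80, 194, 434, …
g: a_k = 0, 4, -2, 4/3, -1, 4/5, -2/3, 4/7, …
L₀ := L_f ⊗_s L_g (sym. prod.), ord ≤ 2.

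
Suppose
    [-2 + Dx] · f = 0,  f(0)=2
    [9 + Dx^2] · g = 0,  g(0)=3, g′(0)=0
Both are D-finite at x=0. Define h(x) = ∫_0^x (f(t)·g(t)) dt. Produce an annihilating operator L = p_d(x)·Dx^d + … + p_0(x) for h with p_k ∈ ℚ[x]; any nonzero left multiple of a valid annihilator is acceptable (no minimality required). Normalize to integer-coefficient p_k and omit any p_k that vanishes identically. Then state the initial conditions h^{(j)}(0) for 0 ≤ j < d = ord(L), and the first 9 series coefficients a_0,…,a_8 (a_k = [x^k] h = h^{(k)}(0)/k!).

f: a_k = 2, 4, 4, 8/3, 4/3, 8/15, 8/45, 16/315, 4/315, …
g: a_k = 3, 0, -27/2, 0, 81/8, 0, -243/80, 0, 2187/4480, …
Product ⇒ symmetric product L₀, ord ≤ 2.
∫: right-multiply L₀ by Dx.
L = 13·Dx - 4·Dx^2 + Dx^3  (order 3).
h: a_k = 0, 6, 6, -5, -23/2, -119/20, 61/60, 407/168, 3277/3360, …
ICs: h(0) = 0, h′(0) = 6, h′′(0) = 12.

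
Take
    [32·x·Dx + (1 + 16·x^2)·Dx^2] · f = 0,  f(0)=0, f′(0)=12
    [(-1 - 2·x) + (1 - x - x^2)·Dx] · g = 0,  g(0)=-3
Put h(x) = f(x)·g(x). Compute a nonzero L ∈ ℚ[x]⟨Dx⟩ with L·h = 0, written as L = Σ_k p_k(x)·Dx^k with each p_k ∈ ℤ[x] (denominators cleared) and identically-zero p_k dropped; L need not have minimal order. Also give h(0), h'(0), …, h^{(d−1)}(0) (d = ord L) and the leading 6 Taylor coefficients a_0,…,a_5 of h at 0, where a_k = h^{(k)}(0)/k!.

L = (2 + 32·x + 96·x^2) + (2 - 28·x + 64·x^2 + 96·x^3)·Dx + (-1 + x - 15·x^2 + 16·x^3 + 16·x^4)·Dx^2  (order 2).
h: a_k = 0, -36, -36, 120, 84, -8196/5, …
ICs: h(0) = 0, h′(0) = -36.

f: a_k = 0, 12, 0, -64, 0, 3072/5, …
g: a_k = -3, -3, -6, -9, -15, -24, …
Sym-product of L_f,L_g gives L₀ (≤ ord 2).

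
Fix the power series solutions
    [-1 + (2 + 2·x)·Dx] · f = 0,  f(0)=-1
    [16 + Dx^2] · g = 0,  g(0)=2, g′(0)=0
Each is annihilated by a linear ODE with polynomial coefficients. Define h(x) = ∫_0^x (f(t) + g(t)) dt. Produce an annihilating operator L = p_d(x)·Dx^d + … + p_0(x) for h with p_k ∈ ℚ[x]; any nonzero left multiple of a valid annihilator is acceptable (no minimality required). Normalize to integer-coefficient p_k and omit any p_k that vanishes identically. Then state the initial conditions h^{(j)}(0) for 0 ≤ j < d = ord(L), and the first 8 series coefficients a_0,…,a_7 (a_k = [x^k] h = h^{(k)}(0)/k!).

L = (-1072 - 2048·x - 1024·x^2)·Dx + (2016 + 6112·x + 6144·x^2 + 2048·x^3)·Dx^2 + (-67 - 128·x - 64·x^2)·Dx^3 + (126 + 382·x + 384·x^2 + 128·x^3)·Dx^4  (order 4).
h: a_k = 0, 1, -1/4, -127/24, -1/64, 8207/1920, -7/1536, -523343/322560, …
ICs: h(0) = 0, h′(0) = 1, h′′(0) = -1/2, h′′′(0) = -127/4.

f: a_k = -1, -1/2, 1/8, -1/16, 5/128, -7/256, 21/1024, -33/2048, …
g: a_k = 2, 0, -16, 0, 64/3, 0, -512/45, 0, …
h₀=f+g: left-lcm gives L₀, ord ≤ 3.
h=∫h₀ ⇒ L = L₀·Dx.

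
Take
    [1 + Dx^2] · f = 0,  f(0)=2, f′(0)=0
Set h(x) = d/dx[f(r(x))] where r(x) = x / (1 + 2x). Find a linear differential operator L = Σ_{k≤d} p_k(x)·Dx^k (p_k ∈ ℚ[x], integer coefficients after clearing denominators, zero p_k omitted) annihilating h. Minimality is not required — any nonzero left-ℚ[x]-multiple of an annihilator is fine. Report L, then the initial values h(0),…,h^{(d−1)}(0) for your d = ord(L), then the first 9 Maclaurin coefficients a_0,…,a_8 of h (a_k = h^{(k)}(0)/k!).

L = (25 + 96·x + 96·x^2) + (12 + 72·x + 144·x^2 + 96·x^3)·Dx + (1 + 8·x + 24·x^2 + 32·x^3 + 16·x^4)·Dx^2  (order 2).
h: a_k = 0, -2, 12, -143/3, 470/3, -27601/60, 12509/10, -8095583/2520, 1103647/140, …
ICs: h(0) = 0, h′(0) = -2.

f: a_k = 2, 0, -1, 0, 1/12, 0, -1/360, 0, 1/20160, …
L₀ from L_f via x↦r, Dx↦r'^{-1}Dx.
h₀' ⇒ L via d/dx closure of L₀.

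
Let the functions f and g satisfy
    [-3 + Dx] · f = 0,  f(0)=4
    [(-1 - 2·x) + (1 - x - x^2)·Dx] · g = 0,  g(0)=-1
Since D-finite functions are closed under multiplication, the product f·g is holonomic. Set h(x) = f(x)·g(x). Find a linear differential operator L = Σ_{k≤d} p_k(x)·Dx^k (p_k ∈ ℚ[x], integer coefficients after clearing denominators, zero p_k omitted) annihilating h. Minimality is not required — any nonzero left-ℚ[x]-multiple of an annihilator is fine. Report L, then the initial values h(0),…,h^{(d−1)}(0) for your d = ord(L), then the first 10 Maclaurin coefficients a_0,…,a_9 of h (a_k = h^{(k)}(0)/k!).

f: a_k = 4, 12, 18, 18, 27/2, 81/10, 81/20, 243/140, 729/1120, 243/1120, …
g: a_k = -1, -1, -2, -3, -5, -8, -13, -21, -34, -55, …
h₀=f·g: eliminate ⇒ L₀, order ≤ 1·1.
L = (4 - x - 3·x^2) + (-1 + x + x^2)·Dx  (order 1).
h: a_k = -4, -16, -38, -72, -247/2, -1018/5, -6623/20, -18777/35, -972481/1120, -393397/280, …
ICs: h(0) = -4.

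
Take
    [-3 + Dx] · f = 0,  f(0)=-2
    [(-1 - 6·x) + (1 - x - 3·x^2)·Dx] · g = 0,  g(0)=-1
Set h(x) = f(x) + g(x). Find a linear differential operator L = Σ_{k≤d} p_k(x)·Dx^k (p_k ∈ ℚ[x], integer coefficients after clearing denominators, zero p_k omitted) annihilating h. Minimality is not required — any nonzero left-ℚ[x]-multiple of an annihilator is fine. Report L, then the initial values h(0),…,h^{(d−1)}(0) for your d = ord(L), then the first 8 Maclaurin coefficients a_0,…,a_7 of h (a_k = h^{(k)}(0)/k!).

f: a_k = -2, -6, -9, -9, -27/4, -81/20, -81/40, -243/280, …
g: a_k = -1, -1, -4, -7, -19, -40, -97, -217, …
h₀=f+g: left-lcm gives L₀, ord ≤ 2.
L = (15 + 9·x + 243·x^2 + 162·x^3) + (1 - 36·x - 99·x^2 + 54·x^3 + 81·x^4)·Dx + (-2 + 11·x + 6·x^2 - 36·x^3 - 27·x^4)·Dx^2  (order 2).
h: a_k = -3, -7, -13, -16, -103/4, -881/20, -3961/40, -61003/280, …
ICs: h(0) = -3, h′(0) = -7.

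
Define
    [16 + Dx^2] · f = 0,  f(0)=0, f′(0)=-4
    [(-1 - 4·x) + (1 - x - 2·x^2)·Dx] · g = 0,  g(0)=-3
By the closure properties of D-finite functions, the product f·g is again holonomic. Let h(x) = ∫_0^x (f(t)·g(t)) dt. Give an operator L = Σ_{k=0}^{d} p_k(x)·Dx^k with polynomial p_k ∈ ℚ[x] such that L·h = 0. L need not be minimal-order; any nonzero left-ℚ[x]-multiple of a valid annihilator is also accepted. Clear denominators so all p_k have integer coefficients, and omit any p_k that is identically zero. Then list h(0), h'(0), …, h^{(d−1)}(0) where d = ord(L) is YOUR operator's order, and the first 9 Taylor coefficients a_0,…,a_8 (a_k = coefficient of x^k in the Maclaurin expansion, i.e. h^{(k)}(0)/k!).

f: a_k = 0, -4, 0, 32/3, 0, -128/15, 0, 1024/315, 0, …
g: a_k = -3, -3, -9, -15, -33, -63, -129, -255, -513, …
L₀ := L_f ⊗_s L_g (sym. prod.), ord ≤ 2.
h=∫₀ˣh₀: take L = L₀·Dx.
L = (-12 + 16·x + 32·x^2)·Dx + (2 + 8·x)·Dx^2 + (-1 + x + 2·x^2)·Dx^3  (order 3).
h: a_k = 0, 0, 6, 4, 1, 28/5, 154/15, 84/5, 1213/42, …
ICs: h(0) = 0, h′(0) = 0, h′′(0) = 12.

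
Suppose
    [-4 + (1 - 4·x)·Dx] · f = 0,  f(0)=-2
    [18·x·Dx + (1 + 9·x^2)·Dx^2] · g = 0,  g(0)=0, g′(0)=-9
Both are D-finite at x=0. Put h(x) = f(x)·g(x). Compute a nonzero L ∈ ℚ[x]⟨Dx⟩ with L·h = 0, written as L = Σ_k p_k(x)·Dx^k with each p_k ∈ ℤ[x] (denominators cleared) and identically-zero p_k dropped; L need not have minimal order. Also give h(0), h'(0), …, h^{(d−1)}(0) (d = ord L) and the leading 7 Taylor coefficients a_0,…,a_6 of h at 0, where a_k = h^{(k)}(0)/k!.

f: a_k = -2, -8, -32, -128, -512, -2048, -8192, …
g: a_k = 0, -9, 0, 27, 0, -729/5, 0, …
h₀=f·g: eliminate ⇒ L₀, order ≤ 1·2.
L = 72·x + (8 - 18·x + 144·x^2)·Dx + (-1 + 4·x - 9·x^2 + 36·x^3)·Dx^2  (order 2).
h: a_k = 0, 18, 72, 234, 936, 20178/5, 80712/5, …
ICs: h(0) = 0, h′(0) = 18.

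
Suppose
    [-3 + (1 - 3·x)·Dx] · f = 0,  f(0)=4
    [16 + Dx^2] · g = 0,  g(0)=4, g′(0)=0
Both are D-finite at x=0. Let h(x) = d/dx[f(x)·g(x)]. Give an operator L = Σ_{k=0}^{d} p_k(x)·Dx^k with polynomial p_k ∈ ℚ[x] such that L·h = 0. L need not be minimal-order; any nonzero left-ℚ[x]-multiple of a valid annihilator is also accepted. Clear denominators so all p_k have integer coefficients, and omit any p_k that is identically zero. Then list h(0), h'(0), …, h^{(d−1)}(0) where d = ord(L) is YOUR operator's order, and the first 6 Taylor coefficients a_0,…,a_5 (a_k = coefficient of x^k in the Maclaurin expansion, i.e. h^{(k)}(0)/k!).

L = (-2 - 96·x + 144·x^2) + (-6 + 18·x)·Dx + (1 - 6·x + 9·x^2)·Dx^2  (order 2).
h: a_k = 48, 32, 144, 3776/3, 4720, 246688/15, …
ICs: h(0) = 48, h′(0) = 32.

f: a_k = 4, 12, 36, 108, 324, 972, …
g: a_k = 4, 0, -32, 0, 128/3, 0, …
Sym-product of L_f,L_g gives L₀ (≤ ord 2).
h=h₀': d/dx-closure on L₀ ⇒ L.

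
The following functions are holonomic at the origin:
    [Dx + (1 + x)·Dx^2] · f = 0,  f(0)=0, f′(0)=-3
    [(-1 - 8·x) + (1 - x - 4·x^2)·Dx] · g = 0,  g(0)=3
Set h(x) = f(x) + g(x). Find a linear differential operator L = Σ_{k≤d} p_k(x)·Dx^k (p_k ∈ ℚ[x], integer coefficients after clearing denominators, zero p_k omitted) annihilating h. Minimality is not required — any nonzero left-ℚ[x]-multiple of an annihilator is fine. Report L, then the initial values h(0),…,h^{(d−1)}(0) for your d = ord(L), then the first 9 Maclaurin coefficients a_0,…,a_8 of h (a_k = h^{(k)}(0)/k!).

f: a_k = 0, -3, 3/2, -1, 3/4, -3/5, 1/2, -3/7, 3/8, …
g: a_k = 3, 3, 15, 27, 87, 195, 543, 1323, 3495, …
Sum ⇒ L₀ = lclm(L_f,L_g) in ℚ(x)⟨Dx⟩.
L = (-74 - 562·x - 1120·x^2 - 1728·x^3 - 768·x^4)·Dx + (-52 - 576·x - 1636·x^2 - 3264·x^3 - 3488·x^4 - 1280·x^5)·Dx^2 + (11 + 41·x + 53·x^2 - 185·x^3 - 704·x^4 - 752·x^5 - 256·x^6)·Dx^3  (order 3).
h: a_k = 3, 0, 33/2, 26, 351/4, 972/5, 1087/2, 9258/7, 27963/8, …
ICs: h(0) = 3, h′(0) = 0, h′′(0) = 33.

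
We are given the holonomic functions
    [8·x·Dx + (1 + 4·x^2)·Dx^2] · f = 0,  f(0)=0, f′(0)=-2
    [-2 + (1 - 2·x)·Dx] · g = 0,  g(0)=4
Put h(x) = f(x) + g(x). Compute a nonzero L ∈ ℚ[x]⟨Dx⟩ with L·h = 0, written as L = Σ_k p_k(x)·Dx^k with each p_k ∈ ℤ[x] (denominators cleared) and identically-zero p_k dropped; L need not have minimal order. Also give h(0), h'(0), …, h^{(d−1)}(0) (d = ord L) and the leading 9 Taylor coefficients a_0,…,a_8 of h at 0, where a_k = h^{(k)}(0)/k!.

f: a_k = 0, -2, 0, 8/3, 0, -32/5, 0, 128/7, 0, …
g: a_k = 4, 8, 16, 32, 64, 128, 256, 512, 1024, …
L₀ := lclm(L_f,L_g); ord L₀ ≤ 2+1.
L = (8 - 64·x - 96·x^2)·Dx + (-8 + 8·x - 32·x^2 - 96·x^3)·Dx^2 + (1 - 16·x^4)·Dx^3  (order 3).
h: a_k = 4, 6, 16, 104/3, 64, 608/5, 256, 3712/7, 1024, …
ICs: h(0) = 4, h′(0) = 6, h′′(0) = 32.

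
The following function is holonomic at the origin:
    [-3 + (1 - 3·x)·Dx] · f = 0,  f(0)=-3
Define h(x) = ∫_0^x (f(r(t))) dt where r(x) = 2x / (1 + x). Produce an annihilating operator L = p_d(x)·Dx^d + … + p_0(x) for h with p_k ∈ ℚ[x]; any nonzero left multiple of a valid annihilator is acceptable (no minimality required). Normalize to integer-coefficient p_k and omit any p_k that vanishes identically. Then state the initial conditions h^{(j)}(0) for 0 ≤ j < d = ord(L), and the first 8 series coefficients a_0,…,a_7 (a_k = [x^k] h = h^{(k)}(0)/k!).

L = 6·Dx + (-1 + 4·x + 5·x^2)·Dx^2  (order 2).
h: a_k = 0, -3, -9, -30, -225/2, -450, -1875, -56250/7, …
ICs: h(0) = 0, h′(0) = -3.

f: a_k = -3, -9, -27, -81, -243, -729, -2187, -6561, …
L₀ from L_f via x↦r, Dx↦r'^{-1}Dx.
∫: right-multiply L₀ by Dx.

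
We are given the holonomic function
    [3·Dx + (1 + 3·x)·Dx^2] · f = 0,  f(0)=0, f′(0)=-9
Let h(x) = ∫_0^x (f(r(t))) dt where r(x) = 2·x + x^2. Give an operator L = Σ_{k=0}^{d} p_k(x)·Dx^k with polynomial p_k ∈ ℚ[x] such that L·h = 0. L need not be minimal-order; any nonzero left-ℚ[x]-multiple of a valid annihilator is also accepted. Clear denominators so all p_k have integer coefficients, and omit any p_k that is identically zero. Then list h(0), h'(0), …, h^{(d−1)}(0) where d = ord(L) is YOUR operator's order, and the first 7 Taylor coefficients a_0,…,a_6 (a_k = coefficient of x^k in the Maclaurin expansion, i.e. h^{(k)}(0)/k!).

f: a_k = 0, -9, 27/2, -27, 243/4, -729/5, 729/2, …
Change of var in L_f (x↦r) gives L₀.
Integrate: L := L₀·Dx.
L = (5 + 6·x + 3·x^2)·Dx^2 + (1 + 7·x + 9·x^2 + 3·x^3)·Dx^3  (order 3).
h: a_k = 0, 0, -9, 15, -81/2, 1323/10, -2403/5, …
ICs: h(0) = 0, h′(0) = 0, h′′(0) = -18.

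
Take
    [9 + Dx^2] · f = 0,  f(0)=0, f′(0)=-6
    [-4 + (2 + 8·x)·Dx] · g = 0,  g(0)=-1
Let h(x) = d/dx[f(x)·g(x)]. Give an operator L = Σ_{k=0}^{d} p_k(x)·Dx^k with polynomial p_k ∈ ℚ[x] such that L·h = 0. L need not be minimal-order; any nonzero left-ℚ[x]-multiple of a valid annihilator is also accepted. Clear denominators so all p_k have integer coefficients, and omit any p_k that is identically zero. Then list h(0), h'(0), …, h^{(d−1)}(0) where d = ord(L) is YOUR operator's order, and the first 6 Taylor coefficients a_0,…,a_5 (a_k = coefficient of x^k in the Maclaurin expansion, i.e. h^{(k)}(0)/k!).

f: a_k = 0, -6, 0, 9, 0, -81/20, …
g: a_k = -1, -2, 2, -4, 10, -28, …
h₀=f·g: eliminate ⇒ L₀, order ≤ 2·1.
h₀' ⇒ L via d/dx closure of L₀.
L = (131 + 1392·x + 4512·x^2 + 6912·x^3 + 6912·x^4) + (4 - 80·x - 576·x^2 - 768·x^3)·Dx + (7 + 80·x + 352·x^2 + 768·x^3 + 768·x^4)·Dx^2  (order 2).
h: a_k = 6, 24, -63, 24, -759/4, 4203/5, …
ICs: h(0) = 6, h′(0) = 24.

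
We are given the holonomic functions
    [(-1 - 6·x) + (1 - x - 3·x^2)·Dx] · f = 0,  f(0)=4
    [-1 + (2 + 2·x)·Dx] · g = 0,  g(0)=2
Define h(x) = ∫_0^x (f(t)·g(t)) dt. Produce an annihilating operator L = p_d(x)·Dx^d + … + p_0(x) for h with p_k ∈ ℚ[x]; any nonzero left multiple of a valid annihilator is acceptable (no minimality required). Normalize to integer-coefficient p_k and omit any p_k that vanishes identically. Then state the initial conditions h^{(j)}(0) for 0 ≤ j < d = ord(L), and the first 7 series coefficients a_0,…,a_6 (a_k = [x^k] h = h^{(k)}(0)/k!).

f: a_k = 4, 4, 16, 28, 76, 160, 388, …
g: a_k = 2, 1, -1/4, 1/8, -5/64, 7/128, -21/512, …
f·g: L₀ = L_f ⊗_s L_g, ord ≤ 1·1.
Integrate: L := L₀·Dx.
L = (3 + 13·x + 9·x^2)·Dx + (-2 + 8·x^2 + 6·x^3)·Dx^2  (order 2).
h: a_k = 0, 8, 6, 35/3, 143/8, 2819/80, 12509/192, …
ICs: h(0) = 0, h′(0) = 8.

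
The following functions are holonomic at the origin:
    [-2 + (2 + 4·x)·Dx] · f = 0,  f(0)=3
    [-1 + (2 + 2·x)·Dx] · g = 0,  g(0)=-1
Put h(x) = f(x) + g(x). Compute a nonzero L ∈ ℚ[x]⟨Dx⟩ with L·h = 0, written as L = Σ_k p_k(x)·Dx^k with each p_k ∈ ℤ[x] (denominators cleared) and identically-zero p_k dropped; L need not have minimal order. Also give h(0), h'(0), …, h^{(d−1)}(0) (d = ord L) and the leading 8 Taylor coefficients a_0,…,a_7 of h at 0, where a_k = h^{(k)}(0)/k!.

L = -1 + (3 + 4·x)·Dx + (2 + 6·x + 4·x^2)·Dx^2  (order 2).
h: a_k = 2, 5/2, -11/8, 23/16, -235/128, 665/256, -4011/1024, 12639/2048, …
ICs: h(0) = 2, h′(0) = 5/2.

f: a_k = 3, 3, -3/2, 3/2, -15/8, 21/8, -63/16, 99/16, …
g: a_k = -1, -1/2, 1/8, -1/16, 5/128, -7/256, 21/1024, -33/2048, …
h₀=f+g: left-lcm gives L₀, ord ≤ 2.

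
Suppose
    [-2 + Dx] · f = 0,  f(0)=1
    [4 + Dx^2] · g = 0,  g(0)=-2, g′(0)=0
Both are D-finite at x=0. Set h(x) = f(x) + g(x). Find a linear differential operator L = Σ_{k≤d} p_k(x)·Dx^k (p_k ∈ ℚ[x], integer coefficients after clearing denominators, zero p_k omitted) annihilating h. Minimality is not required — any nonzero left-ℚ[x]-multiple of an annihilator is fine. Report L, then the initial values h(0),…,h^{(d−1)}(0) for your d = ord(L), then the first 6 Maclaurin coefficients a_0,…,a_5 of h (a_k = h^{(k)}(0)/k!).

f: a_k = 1, 2, 2, 4/3, 2/3, 4/15, …
g: a_k = -2, 0, 4, 0, -4/3, 0, …
L₀ := lclm(L_f,L_g); ord L₀ ≤ 1+2.
L = -8 + 4·Dx - 2·Dx^2 + Dx^3  (order 3).
h: a_k = -1, 2, 6, 4/3, -2/3, 4/15, …
ICs: h(0) = -1, h′(0) = 2, h′′(0) = 12.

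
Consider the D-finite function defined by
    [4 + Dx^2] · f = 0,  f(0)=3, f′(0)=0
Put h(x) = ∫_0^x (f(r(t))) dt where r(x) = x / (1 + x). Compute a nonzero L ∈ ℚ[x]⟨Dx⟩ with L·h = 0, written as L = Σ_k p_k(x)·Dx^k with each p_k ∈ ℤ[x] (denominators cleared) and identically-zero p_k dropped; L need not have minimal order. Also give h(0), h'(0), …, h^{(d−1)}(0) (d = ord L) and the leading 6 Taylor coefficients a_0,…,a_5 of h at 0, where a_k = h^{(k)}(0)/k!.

L = 4·Dx + (2 + 6·x + 6·x^2 + 2·x^3)·Dx^2 + (1 + 4·x + 6·x^2 + 4·x^3 + x^4)·Dx^3  (order 3).
h: a_k = 0, 3, 0, -2, 3, -16/5, …
ICs: h(0) = 0, h′(0) = 3, h′′(0) = 0.

f: a_k = 3, 0, -6, 0, 2, 0, …
h₀=f(r): pull back L_f along r ⇒ L₀.
Integrate: L := L₀·Dx.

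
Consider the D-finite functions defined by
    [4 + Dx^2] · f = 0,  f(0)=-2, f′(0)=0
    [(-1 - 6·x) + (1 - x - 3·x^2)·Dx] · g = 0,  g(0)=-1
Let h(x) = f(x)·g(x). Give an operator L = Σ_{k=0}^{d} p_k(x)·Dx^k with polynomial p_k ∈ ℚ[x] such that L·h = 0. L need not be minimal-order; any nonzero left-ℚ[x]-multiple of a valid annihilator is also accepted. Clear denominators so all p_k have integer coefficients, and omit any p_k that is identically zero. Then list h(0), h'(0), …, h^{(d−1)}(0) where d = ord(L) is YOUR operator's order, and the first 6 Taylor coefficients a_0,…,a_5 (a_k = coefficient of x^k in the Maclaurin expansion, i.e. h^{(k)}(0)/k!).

L = (2 + 4·x + 12·x^2) + (2 + 12·x)·Dx + (-1 + x + 3·x^2)·Dx^2  (order 2).
h: a_k = 2, 2, 4, 10, 70/3, 160/3, …
ICs: h(0) = 2, h′(0) = 2.

f: a_k = -2, 0, 4, 0, -4/3, 0, …
g: a_k = -1, -1, -4, -7, -19, -40, …
h₀=f·g: eliminate ⇒ L₀, order ≤ 2·1.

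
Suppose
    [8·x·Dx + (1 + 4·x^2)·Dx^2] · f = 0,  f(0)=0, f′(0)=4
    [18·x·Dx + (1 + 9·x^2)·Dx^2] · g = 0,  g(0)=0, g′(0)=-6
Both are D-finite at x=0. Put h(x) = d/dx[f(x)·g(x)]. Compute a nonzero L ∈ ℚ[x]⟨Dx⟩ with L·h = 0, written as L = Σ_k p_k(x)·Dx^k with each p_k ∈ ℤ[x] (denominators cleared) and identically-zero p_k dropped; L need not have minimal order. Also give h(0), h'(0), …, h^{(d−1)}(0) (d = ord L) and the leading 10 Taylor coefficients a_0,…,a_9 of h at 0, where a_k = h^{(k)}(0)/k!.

L = (-864·x - 18720·x^3 - 82944·x^5 + 134784·x^7 + 1119744·x^9) + (-52 - 3036·x^2 - 33696·x^4 - 72576·x^6 + 471744·x^8 + 1679616·x^10)·Dx + (-104·x - 2072·x^3 - 11232·x^5 + 13968·x^7 + 269568·x^9 + 559872·x^11)·Dx^2 + (-1 - 26·x^2 - 205·x^4 + 7380·x^8 + 33696·x^10 + 46656·x^12)·Dx^3  (order 3).
h: a_k = 0, -48, 0, 416, 0, -16848/5, 0, 970944/35, 0, -24584368/105, …
ICs: h(0) = 0, h′(0) = -48, h′′(0) = 0.

f: a_k = 0, 4, 0, -16/3, 0, 64/5, 0, -256/7, 0, 1024/9, …
g: a_k = 0, -6, 0, 18, 0, -486/5, 0, 4374/7, 0, -4374, …
Product ⇒ symmetric product L₀, ord ≤ 4.
Differentiate: ansatz ord ≤ ord L₀ ⇒ L.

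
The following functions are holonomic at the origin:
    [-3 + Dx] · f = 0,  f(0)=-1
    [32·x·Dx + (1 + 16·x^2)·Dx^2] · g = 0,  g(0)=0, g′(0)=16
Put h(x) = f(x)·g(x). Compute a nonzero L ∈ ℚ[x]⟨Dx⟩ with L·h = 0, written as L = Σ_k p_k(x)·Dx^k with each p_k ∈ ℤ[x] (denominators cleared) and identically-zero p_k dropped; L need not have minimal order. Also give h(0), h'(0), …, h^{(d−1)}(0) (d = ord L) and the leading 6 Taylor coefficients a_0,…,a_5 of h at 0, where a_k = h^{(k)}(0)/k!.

f: a_k = -1, -3, -9/2, -9/2, -27/8, -81/40, …
g: a_k = 0, 16, 0, -256/3, 0, 4096/5, …
Sym-product of L_f,L_g gives L₀ (≤ ord 2).
L = (9 - 96·x + 144·x^2) + (-6 + 32·x - 96·x^2)·Dx + (1 + 16·x^2)·Dx^2  (order 2).
h: a_k = 0, -16, -48, 40/3, 184, -2446/5, …
ICs: h(0) = 0, h′(0) = -16.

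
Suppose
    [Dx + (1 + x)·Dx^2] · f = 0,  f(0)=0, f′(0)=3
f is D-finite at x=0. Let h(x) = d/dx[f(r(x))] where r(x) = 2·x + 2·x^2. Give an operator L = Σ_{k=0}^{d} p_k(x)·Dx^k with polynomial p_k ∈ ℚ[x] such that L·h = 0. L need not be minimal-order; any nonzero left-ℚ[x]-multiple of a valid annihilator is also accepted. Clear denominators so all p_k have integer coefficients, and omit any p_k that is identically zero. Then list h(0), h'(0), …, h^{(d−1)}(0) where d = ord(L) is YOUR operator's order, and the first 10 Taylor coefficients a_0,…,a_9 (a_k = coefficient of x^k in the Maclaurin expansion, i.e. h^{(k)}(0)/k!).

f: a_k = 0, 3, -3/2, 1, -3/4, 3/5, -1/2, 3/7, -3/8, 1/3, …
L₀ from L_f via x↦r, Dx↦r'^{-1}Dx.
h₀' ⇒ L via d/dx closure of L₀.
L = (4·x + 4·x^2) + (1 + 4·x + 6·x^2 + 4·x^3)·Dx  (order 1).
h: a_k = 6, 0, -12, 24, -24, 0, 48, -96, 96, 0, …
ICs: h(0) = 6.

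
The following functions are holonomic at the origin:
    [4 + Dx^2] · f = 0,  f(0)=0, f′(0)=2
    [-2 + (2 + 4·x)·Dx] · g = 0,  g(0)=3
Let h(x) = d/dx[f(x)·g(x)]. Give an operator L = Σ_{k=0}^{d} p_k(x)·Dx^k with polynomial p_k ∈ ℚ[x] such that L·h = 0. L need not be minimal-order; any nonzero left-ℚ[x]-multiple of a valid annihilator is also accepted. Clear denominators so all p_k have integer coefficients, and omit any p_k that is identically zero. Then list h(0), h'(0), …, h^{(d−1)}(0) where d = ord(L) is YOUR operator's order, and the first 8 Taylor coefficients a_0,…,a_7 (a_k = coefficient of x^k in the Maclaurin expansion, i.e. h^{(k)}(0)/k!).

f: a_k = 0, 2, 0, -4/3, 0, 4/15, 0, -8/315, …
g: a_k = 3, 3, -3/2, 3/2, -15/8, 21/8, -63/16, 99/16, …
Sym-product of L_f,L_g gives L₀ (≤ ord 2).
Derive L from L₀ (diff closure).
L = (53 + 288·x + 544·x^2 + 512·x^3 + 256·x^4) + (-2 - 36·x - 96·x^2 - 64·x^3)·Dx + (7 + 44·x + 108·x^2 + 128·x^3 + 64·x^4)·Dx^2  (order 2).
h: a_k = 6, 12, -21, -4, -19/4, 243/10, -983/24, 7727/105, …
ICs: h(0) = 6, h′(0) = 12.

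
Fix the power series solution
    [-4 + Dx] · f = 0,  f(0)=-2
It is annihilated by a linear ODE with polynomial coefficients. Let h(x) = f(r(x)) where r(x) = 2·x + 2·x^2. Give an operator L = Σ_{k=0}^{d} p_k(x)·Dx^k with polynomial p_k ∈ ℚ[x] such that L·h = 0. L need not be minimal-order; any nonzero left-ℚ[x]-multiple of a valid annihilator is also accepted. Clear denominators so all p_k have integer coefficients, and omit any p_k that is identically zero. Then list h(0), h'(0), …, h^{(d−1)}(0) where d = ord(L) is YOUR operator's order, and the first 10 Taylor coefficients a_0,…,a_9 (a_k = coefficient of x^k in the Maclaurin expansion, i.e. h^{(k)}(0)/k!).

L = (-8 - 16·x) + Dx  (order 1).
h: a_k = -2, -16, -80, -896/3, -2752/3, -36352/15, -255488/45, -757760/63, -7365632/315, -119545856/2835, …
ICs: h(0) = -2.

f: a_k = -2, -8, -16, -64/3, -64/3, -256/15, -512/45, -2048/315, -1024/315, -4096/2835, …
f∘r: x↦r, Dx↦Dx/r' in L_f ⇒ L₀.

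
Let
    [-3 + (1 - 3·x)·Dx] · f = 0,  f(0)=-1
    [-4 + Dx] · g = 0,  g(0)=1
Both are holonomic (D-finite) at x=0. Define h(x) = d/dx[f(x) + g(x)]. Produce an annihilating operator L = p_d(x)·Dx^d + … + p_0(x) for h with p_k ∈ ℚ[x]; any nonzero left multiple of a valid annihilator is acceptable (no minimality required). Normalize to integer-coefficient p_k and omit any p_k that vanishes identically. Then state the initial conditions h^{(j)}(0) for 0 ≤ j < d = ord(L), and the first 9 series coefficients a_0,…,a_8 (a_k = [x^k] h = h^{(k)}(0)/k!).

L = (60 + 144·x) + (-19 - 48·x + 72·x^2)·Dx + (1 + 3·x - 18·x^2)·Dx^2  (order 2).
h: a_k = 1, -2, -49, -844/3, -3517/3, -65098/15, -687881/45, -16529624/315, -55799257/315, …
ICs: h(0) = 1, h′(0) = -2.

f: a_k = -1, -3, -9, -27, -81, -243, -729, -2187, -6561, …
g: a_k = 1, 4, 8, 32/3, 32/3, 128/15, 256/45, 1024/315, 512/315, …
h₀=f+g: left-lcm gives L₀, ord ≤ 2.
Derive L from L₀ (diff closure).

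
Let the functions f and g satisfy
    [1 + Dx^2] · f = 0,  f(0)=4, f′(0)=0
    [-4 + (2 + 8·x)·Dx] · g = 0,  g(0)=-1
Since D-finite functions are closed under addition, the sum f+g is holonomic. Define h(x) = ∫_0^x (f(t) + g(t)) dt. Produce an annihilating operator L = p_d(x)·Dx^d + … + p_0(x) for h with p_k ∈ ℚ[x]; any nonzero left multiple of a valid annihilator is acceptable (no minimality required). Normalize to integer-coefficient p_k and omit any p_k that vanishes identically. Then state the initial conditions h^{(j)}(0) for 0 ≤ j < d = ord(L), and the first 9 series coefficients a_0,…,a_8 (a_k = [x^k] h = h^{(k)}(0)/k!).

f: a_k = 4, 0, -2, 0, 1/6, 0, -1/180, 0, 1/10080, …
g: a_k = -1, -2, 2, -4, 10, -28, 84, -264, 858, …
f+g: L₀ = lclm(L_f,L_g), ord ≤ 2+1.
h=∫h₀ ⇒ L = L₀·Dx.
L = (-26 - 16·x - 32·x^2)·Dx + (-3 - 4·x + 48·x^2 + 64·x^3)·Dx^2 + (-26 - 16·x - 32·x^2)·Dx^3 + (-3 - 4·x + 48·x^2 + 64·x^3)·Dx^4  (order 4).
h: a_k = 0, 3, -1, 0, -1, 61/30, -14/3, 15119/1260, -33, …
ICs: h(0) = 0, h′(0) = 3, h′′(0) = -2, h′′′(0) = 0.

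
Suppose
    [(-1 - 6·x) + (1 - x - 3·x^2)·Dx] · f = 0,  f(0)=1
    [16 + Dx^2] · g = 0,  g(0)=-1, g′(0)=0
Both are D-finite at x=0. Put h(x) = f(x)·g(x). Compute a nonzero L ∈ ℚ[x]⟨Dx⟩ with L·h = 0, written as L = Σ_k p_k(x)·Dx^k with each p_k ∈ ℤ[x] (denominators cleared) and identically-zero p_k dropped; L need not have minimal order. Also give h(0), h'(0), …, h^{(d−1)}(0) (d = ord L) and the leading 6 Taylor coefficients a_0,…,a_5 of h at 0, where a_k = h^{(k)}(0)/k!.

L = (-10 + 16·x + 48·x^2) + (2 + 12·x)·Dx + (-1 + x + 3·x^2)·Dx^2  (order 2).
h: a_k = -1, -1, 4, 1, 7/3, 16/3, …
ICs: h(0) = -1, h′(0) = -1.

f: a_k = 1, 1, 4, 7, 19, 40, …
g: a_k = -1, 0, 8, 0, -32/3, 0, …
h₀=f·g: eliminate ⇒ L₀, order ≤ 1·2.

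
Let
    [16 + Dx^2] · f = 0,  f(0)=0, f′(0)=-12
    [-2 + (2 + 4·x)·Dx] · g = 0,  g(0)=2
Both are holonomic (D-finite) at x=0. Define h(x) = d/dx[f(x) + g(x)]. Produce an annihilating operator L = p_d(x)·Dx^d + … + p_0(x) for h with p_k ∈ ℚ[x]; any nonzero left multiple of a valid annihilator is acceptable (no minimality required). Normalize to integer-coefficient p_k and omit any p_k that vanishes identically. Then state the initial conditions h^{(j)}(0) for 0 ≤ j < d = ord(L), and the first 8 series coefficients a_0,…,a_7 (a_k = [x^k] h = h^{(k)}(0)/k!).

L = (-496 - 1024·x - 1024·x^2) + (-304 - 1632·x - 3072·x^2 - 2048·x^3)·Dx + (-31 - 64·x - 64·x^2)·Dx^2 + (-19 - 102·x - 192·x^2 - 128·x^3)·Dx^3  (order 3).
h: a_k = -10, -2, 99, -5, -477/4, -63/4, 11657/120, -429/8, …
ICs: h(0) = -10, h′(0) = -2, h′′(0) = 198.

f: a_k = 0, -12, 0, 32, 0, -128/5, 0, 1024/105, …
g: a_k = 2, 2, -1, 1, -5/4, 7/4, -21/8, 33/8, …
L₀ := lclm(L_f,L_g); ord L₀ ≤ 2+1.
h₀' ⇒ L via d/dx closure of L₀.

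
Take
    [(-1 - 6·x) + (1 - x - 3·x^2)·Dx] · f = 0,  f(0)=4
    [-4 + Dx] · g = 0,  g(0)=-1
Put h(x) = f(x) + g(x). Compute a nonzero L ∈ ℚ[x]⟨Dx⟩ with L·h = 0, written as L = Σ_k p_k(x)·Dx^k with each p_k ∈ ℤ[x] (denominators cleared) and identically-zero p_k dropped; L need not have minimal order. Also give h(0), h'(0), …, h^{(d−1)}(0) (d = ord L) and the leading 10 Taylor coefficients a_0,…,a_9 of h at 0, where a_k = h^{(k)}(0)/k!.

L = (-16 + 8·x - 360·x^2 - 288·x^3) + (-8 + 50·x + 134·x^2 - 96·x^3 - 144·x^4)·Dx + (3 - 13·x - 11·x^2 + 42·x^3 + 36·x^4)·Dx^2  (order 2).
h: a_k = 3, 0, 8, 52/3, 196/3, 2272/15, 17204/45, 272396/315, 639568/315, 13141012/2835, …
ICs: h(0) = 3, h′(0) = 0.

f: a_k = 4, 4, 16, 28, 76, 160, 388, 868, 2032, 4636, …
g: a_k = -1, -4, -8, -32/3, -32/3, -128/15, -256/45, -1024/315, -512/315, -2048/2835, …
f+g: L₀ = lclm(L_f,L_g), ord ≤ 1+1.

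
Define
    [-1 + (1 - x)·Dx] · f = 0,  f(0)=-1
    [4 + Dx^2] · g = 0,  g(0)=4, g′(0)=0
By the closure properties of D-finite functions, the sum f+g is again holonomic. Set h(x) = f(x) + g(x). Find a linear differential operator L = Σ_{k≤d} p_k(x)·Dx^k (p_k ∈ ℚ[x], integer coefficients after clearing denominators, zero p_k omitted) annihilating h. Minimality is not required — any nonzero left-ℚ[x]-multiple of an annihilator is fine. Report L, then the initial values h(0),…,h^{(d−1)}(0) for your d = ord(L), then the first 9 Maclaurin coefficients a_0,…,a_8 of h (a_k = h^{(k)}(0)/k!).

f: a_k = -1, -1, -1, -1, -1, -1, -1, -1, -1, …
g: a_k = 4, 0, -8, 0, 8/3, 0, -16/45, 0, 8/315, …
h₀=f+g: left-lcm gives L₀, ord ≤ 3.
L = (20 - 16·x + 8·x^2) + (-12 + 28·x - 24·x^2 + 8·x^3)·Dx + (5 - 4·x + 2·x^2)·Dx^2 + (-3 + 7·x - 6·x^2 + 2·x^3)·Dx^3  (order 3).
h: a_k = 3, -1, -9, -1, 5/3, -1, -61/45, -1, -307/315, …
ICs: h(0) = 3, h′(0) = -1, h′′(0) = -18.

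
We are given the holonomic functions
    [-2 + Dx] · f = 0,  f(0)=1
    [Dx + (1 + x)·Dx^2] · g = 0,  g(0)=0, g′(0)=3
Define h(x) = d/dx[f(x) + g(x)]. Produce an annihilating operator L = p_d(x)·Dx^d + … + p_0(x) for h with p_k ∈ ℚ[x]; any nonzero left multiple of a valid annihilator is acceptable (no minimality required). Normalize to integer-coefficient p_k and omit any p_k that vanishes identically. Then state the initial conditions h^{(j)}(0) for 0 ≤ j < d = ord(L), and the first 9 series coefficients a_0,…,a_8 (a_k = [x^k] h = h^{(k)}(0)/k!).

f: a_k = 1, 2, 2, 4/3, 2/3, 4/15, 4/45, 8/315, 2/315, …
g: a_k = 0, 3, -3/2, 1, -3/4, 3/5, -1/2, 3/7, -3/8, …
Sum ⇒ L₀ = lclm(L_f,L_g) in ℚ(x)⟨Dx⟩.
Differentiate: ansatz ord ≤ ord L₀ ⇒ L.
L = (-8 - 4·x) + (-2 - 8·x - 4·x^2)·Dx + (3 + 5·x + 2·x^2)·Dx^2  (order 2).
h: a_k = 5, 1, 7, -1/3, 13/3, -37/15, 143/45, -929/315, 949/315, …
ICs: h(0) = 5, h′(0) = 1.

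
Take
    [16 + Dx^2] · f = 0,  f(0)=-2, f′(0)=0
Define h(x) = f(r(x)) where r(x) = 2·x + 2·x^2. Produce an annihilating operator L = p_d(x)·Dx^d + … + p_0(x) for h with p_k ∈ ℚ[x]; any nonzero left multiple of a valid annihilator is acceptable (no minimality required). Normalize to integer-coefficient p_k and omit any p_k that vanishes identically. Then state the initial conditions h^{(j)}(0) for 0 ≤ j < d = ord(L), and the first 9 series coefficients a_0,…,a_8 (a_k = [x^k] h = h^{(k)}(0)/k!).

L = (64 + 384·x + 768·x^2 + 512·x^3) - 2·Dx + (1 + 2·x)·Dx^2  (order 2).
h: a_k = -2, 0, 64, 128, -832/3, -4096/3, -59392/45, 45056/15, 3070976/315, …
ICs: h(0) = -2, h′(0) = 0.

f: a_k = -2, 0, 16, 0, -64/3, 0, 512/45, 0, -1024/315, …
h₀=f(r): pull back L_f along r ⇒ L₀.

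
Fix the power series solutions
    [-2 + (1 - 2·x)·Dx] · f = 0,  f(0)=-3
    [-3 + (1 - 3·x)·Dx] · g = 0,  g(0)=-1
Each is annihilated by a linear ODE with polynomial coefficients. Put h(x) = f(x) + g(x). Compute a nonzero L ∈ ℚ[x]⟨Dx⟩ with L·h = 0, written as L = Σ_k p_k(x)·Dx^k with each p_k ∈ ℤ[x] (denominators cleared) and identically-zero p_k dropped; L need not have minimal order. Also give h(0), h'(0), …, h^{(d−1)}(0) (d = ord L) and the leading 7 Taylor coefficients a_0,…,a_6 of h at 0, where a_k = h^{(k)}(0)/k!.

L = -12 + (10 - 24·x)·Dx + (-1 + 5·x - 6·x^2)·Dx^2  (order 2).
h: a_k = -4, -9, -21, -51, -129, -339, -921, …
ICs: h(0) = -4, h′(0) = -9.

f: a_k = -3, -6, -12, -24, -48, -96, -192, …
g: a_k = -1, -3, -9, -27, -81, -243, -729, …
Sum ⇒ L₀ = lclm(L_f,L_g) in ℚ(x)⟨Dx⟩.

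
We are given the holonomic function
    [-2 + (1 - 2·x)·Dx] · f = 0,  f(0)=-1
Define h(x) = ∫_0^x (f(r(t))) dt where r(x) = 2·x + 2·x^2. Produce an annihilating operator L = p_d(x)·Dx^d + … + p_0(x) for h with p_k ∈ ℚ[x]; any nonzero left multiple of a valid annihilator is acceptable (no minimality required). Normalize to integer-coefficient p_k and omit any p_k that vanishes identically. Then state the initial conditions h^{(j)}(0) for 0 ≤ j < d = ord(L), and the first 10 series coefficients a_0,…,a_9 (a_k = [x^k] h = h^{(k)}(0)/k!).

f: a_k = -1, -2, -4, -8, -16, -32, -64, -128, -256, -512, …
L₀ from L_f via x↦r, Dx↦r'^{-1}Dx.
Integrate: L := L₀·Dx.
L = (4 + 8·x)·Dx + (-1 + 4·x + 4·x^2)·Dx^2  (order 2).
h: a_k = 0, -1, -2, -20/3, -24, -464/5, -1120/3, -10816/7, -6528, -252160/9, …
ICs: h(0) = 0, h′(0) = -1.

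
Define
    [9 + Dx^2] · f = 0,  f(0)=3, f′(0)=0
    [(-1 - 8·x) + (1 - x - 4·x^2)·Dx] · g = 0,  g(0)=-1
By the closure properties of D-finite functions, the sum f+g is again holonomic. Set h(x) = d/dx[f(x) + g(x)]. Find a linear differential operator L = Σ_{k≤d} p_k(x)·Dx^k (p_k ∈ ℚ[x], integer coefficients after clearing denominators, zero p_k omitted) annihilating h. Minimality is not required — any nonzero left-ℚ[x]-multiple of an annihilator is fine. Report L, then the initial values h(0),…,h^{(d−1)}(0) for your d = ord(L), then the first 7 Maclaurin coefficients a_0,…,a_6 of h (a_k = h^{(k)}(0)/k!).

L = (2358 + 13068·x + 57006·x^2 + 38520·x^3 + 83520·x^4 + 31104·x^5 + 41472·x^6) + (-189 - 1413·x + 1251·x^2 + 4203·x^3 + 5580·x^4 + 11952·x^5 + 12096·x^6 + 13824·x^7)·Dx + (262 + 1452·x + 6334·x^2 + 4280·x^3 + 9280·x^4 + 3456·x^5 + 4608·x^6)·Dx^2 + (-21 - 157·x + 139·x^2 + 467·x^3 + 620·x^4 + 1328·x^5 + 1344·x^6 + 1536·x^7)·Dx^3  (order 3).
h: a_k = -1, -37, -27, -151/2, -325, -44169/40, -3087, …
ICs: h(0) = -1, h′(0) = -37, h′′(0) = -54.

f: a_k = 3, 0, -27/2, 0, 81/8, 0, -243/80, …
g: a_k = -1, -1, -5, -9, -29, -65, -181, …
Sum ⇒ L₀ = lclm(L_f,L_g) in ℚ(x)⟨Dx⟩.
Derive L from L₀ (diff closure).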